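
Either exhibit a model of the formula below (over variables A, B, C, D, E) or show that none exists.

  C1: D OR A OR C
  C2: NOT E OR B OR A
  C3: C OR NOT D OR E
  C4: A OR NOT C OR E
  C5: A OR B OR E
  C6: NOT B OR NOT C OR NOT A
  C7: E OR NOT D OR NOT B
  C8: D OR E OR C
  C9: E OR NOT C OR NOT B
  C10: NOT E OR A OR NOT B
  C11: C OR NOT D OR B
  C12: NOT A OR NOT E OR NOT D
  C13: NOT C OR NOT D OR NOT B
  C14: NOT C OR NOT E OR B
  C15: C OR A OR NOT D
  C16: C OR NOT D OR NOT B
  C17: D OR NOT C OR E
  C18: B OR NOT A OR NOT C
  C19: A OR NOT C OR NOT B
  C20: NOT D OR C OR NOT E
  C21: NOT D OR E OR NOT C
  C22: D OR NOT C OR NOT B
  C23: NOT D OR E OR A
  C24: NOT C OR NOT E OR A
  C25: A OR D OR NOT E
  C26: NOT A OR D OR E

Try D = false.
Try A = true.
From the singleton clause (E), E = true.
Try B = true.
From the singleton clause (NOT C), C = false.
Every clause now holds.

A ↦ true, B ↦ true, C ↦ false, D ↦ false, E ↦ true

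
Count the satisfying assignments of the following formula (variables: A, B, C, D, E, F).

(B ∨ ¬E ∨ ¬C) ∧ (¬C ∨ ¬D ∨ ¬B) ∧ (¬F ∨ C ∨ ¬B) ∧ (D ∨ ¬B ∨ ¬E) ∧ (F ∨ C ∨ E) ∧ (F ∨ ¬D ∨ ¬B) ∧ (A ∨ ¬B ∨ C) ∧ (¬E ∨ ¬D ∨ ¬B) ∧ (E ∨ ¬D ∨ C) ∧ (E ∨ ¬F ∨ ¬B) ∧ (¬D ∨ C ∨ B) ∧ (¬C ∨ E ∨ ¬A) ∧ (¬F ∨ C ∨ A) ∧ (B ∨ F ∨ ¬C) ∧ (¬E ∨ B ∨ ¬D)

There are 2^6 = 64 truth assignments over (A, B, C, D, E, F).
Split on F. With F = True, the clauses containing F are satisfied and ¬F drops from the rest; 4 of the 2^5 = 32 assignments to the other variables satisfy what remains.
With F = False, by the same count on the reduced clause set, 3 assignments work.
Total: 4 + 3 = 7.

7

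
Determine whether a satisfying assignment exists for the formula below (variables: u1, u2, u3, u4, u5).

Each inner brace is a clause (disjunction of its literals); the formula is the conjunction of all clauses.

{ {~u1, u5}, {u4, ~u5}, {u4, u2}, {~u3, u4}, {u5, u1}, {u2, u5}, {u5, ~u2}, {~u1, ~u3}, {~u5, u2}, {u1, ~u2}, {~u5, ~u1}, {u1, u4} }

No

Branch on u1: set u1 = 0.
The clause (u5) is unit, so u5 = 1.
The clause (u4) is unit, so u4 = 1.
The clause (u2) is unit, so u2 = 1.
That conflicts with the unit clause (~u2).
So u1 must be the other value — set u1 = 1.
The clause (u5) is unit, so u5 = 1.
That conflicts with the unit clause (~u5).
Both values of u1 lead to a conflict.
No assignment satisfies every clause.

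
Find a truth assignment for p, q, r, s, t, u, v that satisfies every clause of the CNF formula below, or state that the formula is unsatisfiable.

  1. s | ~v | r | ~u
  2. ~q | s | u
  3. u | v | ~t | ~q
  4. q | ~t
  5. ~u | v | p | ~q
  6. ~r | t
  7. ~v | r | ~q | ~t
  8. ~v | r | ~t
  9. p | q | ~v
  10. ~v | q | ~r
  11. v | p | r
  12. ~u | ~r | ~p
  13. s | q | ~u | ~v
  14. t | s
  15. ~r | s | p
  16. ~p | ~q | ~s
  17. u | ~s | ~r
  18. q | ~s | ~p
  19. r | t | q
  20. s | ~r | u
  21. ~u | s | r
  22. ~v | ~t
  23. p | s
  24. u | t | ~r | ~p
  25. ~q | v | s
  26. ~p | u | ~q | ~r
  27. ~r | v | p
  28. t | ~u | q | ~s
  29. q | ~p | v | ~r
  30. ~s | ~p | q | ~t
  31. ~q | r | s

Suppose q = 1.
Suppose s = 1.
(~p) alone gives p = 0.
Suppose u = 1.
(v) alone gives v = 1.
(~t) alone gives t = 0.
(~r) alone gives r = 0.
This assignment satisfies each clause.

p=0, q=1, r=0, s=1, t=0, u=1, v=1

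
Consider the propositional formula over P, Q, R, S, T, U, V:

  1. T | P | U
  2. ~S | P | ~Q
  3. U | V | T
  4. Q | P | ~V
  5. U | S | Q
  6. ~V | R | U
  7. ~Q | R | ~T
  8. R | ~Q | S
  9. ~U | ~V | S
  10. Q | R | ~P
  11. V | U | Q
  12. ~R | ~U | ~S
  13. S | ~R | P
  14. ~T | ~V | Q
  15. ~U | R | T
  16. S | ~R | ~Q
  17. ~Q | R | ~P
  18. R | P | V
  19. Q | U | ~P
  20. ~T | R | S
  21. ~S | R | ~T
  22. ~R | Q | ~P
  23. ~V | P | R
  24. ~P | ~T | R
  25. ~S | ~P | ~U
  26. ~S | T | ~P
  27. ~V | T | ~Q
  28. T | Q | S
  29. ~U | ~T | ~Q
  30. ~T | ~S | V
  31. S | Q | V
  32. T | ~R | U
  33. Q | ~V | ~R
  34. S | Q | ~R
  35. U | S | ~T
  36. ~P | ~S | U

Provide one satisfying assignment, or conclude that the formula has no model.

Suppose T = 1.
Suppose Q = 0.
The clause (~V) is unit, so V = 0.
The clause (U) is unit, so U = 1.
The clause (~S) is unit, so S = 0.
Now (S) is unsatisfied and unit — conflict.
Undo Q and try Q = 1.
The clause (R) is unit, so R = 1.
The clause (S) is unit, so S = 1.
The clause (P) is unit, so P = 1.
The clause (~U) is unit, so U = 0.
Now (U) is unsatisfied and unit — conflict.
Either choice for Q ends in contradiction.
Undo T and try T = 0.
Suppose P = 1.
The clause (~S) is unit, so S = 0.
The clause (Q) is unit, so Q = 1.
The clause (R) is unit, so R = 1.
Now (~R) is unsatisfied and unit — conflict.
Undo P and try P = 0.
The clause (U) is unit, so U = 1.
The clause (R) is unit, so R = 1.
The clause (~S) is unit, so S = 0.
Now (S) is unsatisfied and unit — conflict.
Either choice for P ends in contradiction.
Either choice for T ends in contradiction.

UNSATISFIABLE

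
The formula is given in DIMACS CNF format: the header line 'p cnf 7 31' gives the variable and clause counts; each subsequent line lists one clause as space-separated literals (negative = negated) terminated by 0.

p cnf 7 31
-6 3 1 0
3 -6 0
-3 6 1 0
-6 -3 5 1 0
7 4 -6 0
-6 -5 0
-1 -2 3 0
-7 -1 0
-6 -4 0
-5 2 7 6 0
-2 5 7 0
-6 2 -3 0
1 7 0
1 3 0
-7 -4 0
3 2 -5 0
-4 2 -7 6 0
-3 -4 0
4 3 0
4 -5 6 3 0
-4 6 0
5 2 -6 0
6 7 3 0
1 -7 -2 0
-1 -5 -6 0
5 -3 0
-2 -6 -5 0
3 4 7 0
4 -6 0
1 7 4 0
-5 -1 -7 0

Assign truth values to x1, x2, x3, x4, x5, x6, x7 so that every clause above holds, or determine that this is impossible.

Try x3 = True.
The clause (¬x4) is unit, so x4 = False.
The clause (x5) is unit, so x5 = True.
The clause (¬x6) is unit, so x6 = False.
The clause (x1) is unit, so x1 = True.
The clause (¬x7) is unit, so x7 = False.
The clause (x2) is unit, so x2 = True.
This assignment satisfies each clause.

x1=True,  x2=True,  x3=True,  x4=False,  x5=True,  x6=False,  x7=False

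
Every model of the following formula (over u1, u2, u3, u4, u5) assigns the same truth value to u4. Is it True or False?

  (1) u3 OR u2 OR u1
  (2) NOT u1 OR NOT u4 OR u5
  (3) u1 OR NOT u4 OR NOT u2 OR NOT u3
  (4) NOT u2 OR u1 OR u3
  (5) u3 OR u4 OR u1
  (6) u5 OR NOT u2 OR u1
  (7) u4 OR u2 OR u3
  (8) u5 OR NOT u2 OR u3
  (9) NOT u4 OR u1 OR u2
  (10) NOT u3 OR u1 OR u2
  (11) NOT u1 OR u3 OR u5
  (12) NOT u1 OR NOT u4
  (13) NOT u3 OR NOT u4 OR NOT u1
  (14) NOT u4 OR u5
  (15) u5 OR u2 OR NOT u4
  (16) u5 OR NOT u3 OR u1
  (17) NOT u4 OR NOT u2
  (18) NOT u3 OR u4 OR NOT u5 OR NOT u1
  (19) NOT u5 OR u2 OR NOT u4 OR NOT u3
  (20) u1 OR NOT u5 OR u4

False

Suppose u4 = true.
From the singleton clause (NOT u1), u1 = false.
From the singleton clause (u2), u2 = true.
That conflicts with the unit clause (NOT u2).
So every satisfying assignment has u4 = False.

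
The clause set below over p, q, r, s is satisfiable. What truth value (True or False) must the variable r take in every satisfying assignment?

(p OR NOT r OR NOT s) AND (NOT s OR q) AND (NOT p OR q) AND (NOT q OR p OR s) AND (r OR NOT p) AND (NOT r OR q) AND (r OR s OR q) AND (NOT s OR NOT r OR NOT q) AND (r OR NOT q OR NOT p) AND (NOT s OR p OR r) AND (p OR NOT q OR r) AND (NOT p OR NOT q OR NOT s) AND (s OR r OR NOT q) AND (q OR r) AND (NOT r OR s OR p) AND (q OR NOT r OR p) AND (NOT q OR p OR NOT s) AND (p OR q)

Suppose r = false.
(NOT p) alone gives p = false.
(NOT s) alone gives s = false.
(NOT q) alone gives q = false.
That conflicts with the unit clause (q).
So every satisfying assignment has r = True.

True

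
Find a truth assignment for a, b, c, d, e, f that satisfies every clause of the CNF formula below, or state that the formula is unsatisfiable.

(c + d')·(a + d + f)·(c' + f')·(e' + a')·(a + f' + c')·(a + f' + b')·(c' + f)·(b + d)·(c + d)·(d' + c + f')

Try c = 1.
From the singleton clause (f'), f = 0.
That conflicts with the unit clause (f).
So c must be the other value — set c = 0.
From the singleton clause (d'), d = 0.
That conflicts with the unit clause (d).
Neither c = 1 nor c = 0 works.

UNSATISFIABLE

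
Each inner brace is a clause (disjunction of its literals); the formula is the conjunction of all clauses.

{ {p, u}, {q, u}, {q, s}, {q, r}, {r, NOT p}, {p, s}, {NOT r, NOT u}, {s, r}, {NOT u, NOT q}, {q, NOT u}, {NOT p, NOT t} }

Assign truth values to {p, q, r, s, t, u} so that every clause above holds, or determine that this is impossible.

Suppose p = true.
From the singleton clause (r), r = true.
From the singleton clause (NOT u), u = false.
From the singleton clause (q), q = true.
From the singleton clause (NOT t), t = false.
All clauses hold; s can take either value.

p=true, q=true, r=true, s=false, t=false, u=false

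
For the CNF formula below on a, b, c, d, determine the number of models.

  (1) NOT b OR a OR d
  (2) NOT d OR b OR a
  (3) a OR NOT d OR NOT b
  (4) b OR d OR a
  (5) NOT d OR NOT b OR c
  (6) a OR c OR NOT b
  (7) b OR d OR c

There are 2^4 = 16 truth assignments over (a, b, c, d).
Check each against the 7 clauses (columns in the order a, b, c, d):
  F F F F  ✗ fails (b OR d OR a)
  F F F T  ✗ fails (NOT d OR b OR a)
  F F T F  ✗ fails (b OR d OR a)
  F F T T  ✗ fails (NOT d OR b OR a)
  F T F F  ✗ fails (NOT b OR a OR d)
  F T F T  ✗ fails (a OR NOT d OR NOT b)
  F T T F  ✗ fails (NOT b OR a OR d)
  F T T T  ✗ fails (a OR NOT d OR NOT b)
  T F F F  ✗ fails (b OR d OR c)
  T F F T  ✓ satisfies all
  T F T F  ✓ satisfies all
  T F T T  ✓ satisfies all
  T T F F  ✓ satisfies all
  T T F T  ✗ fails (NOT d OR NOT b OR c)
  T T T F  ✓ satisfies all
  T T T T  ✓ satisfies all
6 of the 16 rows are models.

6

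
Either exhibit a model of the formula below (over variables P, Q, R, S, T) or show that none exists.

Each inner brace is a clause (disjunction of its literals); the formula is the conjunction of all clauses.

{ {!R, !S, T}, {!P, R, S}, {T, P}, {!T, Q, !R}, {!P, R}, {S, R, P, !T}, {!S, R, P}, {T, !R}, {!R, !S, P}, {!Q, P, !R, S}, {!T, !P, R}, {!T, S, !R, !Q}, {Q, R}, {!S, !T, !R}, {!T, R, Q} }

Case T = true:
Case Q = true:
Case P = false:
Case S = true:
The clause (R) is unit, so R = true.
Now (!R) is unsatisfied and unit — conflict.
Undo S and try S = false.
The clause (R) is unit, so R = true.
Now (!R) is unsatisfied and unit — conflict.
Either choice for S ends in contradiction.
Undo P and try P = true.
The clause (R) is unit, so R = true.
The clause (S) is unit, so S = true.
Now (!S) is unsatisfied and unit — conflict.
Either choice for P ends in contradiction.
Undo Q and try Q = false.
The clause (!R) is unit, so R = false.
Now (R) is unsatisfied and unit — conflict.
Either choice for Q ends in contradiction.
Undo T and try T = false.
The clause (P) is unit, so P = true.
The clause (R) is unit, so R = true.
Now (!R) is unsatisfied and unit — conflict.
Either choice for T ends in contradiction.

UNSATISFIABLE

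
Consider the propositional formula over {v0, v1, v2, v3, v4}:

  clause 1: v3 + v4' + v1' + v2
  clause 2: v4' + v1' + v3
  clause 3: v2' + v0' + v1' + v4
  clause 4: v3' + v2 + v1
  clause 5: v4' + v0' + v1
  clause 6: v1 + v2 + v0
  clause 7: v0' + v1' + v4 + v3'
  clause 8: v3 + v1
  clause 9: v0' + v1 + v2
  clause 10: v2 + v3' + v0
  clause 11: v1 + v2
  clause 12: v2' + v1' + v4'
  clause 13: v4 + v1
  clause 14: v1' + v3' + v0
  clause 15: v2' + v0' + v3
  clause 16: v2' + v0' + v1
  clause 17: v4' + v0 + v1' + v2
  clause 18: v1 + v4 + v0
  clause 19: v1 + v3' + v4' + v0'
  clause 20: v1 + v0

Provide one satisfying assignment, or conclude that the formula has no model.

Suppose v3 = 0.
Unit clause (v1) forces v1 = 1.
Unit clause (v4') forces v4 = 0.
Suppose v2 = 0.
All clauses hold; v0 can take either value.

v0=0,  v1=1,  v2=0,  v3=0,  v4=0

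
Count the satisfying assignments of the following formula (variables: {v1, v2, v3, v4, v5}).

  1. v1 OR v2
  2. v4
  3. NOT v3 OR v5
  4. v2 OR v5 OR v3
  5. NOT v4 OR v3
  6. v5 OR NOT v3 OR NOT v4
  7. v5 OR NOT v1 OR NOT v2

There are 2^5 = 32 truth assignments over (v1, v2, v3, v4, v5).
Split on v5. With v5 = true, the clauses containing v5 are satisfied and NOT v5 drops from the rest; 3 of the 2^4 = 16 assignments to the other variables satisfy what remains.
With v5 = false, by the same count on the reduced clause set, 0 assignments work.
Total: 3 + 0 = 3.

3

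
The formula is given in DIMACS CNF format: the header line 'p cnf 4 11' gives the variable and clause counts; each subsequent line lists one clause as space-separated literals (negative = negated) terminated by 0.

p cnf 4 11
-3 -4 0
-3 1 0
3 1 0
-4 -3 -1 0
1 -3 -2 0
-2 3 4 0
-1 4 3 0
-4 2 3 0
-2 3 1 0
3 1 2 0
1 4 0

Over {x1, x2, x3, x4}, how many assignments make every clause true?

3

There are 2^4 = 16 truth assignments over (x1, x2, x3, x4).
Check each against the 11 clauses (columns in the order x1, x2, x3, x4):
  F F F F  ✗ fails (x3 ∨ x1)
  F F F T  ✗ fails (x3 ∨ x1)
  F F T F  ✗ fails (¬x3 ∨ x1)
  F F T T  ✗ fails (¬x3 ∨ ¬x4)
  F T F F  ✗ fails (x3 ∨ x1)
  F T F T  ✗ fails (x3 ∨ x1)
  F T T F  ✗ fails (¬x3 ∨ x1)
  F T T T  ✗ fails (¬x3 ∨ ¬x4)
  T F F F  ✗ fails (¬x1 ∨ x4 ∨ x3)
  T F F T  ✗ fails (¬x4 ∨ x2 ∨ x3)
  T F T F  ✓ satisfies all
  T F T T  ✗ fails (¬x3 ∨ ¬x4)
  T T F F  ✗ fails (¬x2 ∨ x3 ∨ x4)
  T T F T  ✓ satisfies all
  T T T F  ✓ satisfies all
  T T T T  ✗ fails (¬x3 ∨ ¬x4)
3 of the 16 rows are models.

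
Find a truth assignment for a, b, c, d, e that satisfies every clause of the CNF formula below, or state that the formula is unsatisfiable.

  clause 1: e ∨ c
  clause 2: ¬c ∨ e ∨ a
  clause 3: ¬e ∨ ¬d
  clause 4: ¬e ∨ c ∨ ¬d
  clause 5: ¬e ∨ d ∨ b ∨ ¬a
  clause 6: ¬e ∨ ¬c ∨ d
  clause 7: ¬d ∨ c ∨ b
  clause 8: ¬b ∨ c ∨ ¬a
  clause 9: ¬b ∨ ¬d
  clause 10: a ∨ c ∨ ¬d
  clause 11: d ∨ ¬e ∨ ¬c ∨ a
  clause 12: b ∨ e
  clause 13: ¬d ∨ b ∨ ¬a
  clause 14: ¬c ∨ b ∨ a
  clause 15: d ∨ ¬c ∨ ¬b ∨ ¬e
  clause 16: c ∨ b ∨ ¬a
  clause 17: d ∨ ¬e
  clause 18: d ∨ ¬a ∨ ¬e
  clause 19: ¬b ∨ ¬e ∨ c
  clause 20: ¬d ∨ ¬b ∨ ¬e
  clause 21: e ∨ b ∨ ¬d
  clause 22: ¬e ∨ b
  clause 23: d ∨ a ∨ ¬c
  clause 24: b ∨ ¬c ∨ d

Suppose e = False.
The clause (c) is unit, so c = True.
The clause (a) is unit, so a = True.
The clause (b) is unit, so b = True.
The clause (¬d) is unit, so d = False.
Every clause now holds.

a=True,  b=True,  c=True,  d=False,  e=False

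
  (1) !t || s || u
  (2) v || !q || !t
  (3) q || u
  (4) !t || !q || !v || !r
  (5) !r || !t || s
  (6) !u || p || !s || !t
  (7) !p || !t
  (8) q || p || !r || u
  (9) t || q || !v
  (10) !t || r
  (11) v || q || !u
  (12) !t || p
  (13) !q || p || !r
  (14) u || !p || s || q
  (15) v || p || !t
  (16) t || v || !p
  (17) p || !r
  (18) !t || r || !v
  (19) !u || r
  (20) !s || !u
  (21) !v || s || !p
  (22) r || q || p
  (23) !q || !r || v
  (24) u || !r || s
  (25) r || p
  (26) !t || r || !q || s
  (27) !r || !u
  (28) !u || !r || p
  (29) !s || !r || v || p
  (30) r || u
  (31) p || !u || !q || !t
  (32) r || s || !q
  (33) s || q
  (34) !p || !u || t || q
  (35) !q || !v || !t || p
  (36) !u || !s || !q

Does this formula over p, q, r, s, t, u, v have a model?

Suppose q = true.
Suppose v = true.
Suppose t = false.
Suppose p = true.
The clause (s) is unit, so s = true.
The clause (!u) is unit, so u = false.
The clause (r) is unit, so r = true.
All clauses are satisfied.
A satisfying assignment: p ↦ true,  q ↦ true,  r ↦ true,  s ↦ true,  t ↦ false,  u ↦ false,  v ↦ true.

Yes, satisfiable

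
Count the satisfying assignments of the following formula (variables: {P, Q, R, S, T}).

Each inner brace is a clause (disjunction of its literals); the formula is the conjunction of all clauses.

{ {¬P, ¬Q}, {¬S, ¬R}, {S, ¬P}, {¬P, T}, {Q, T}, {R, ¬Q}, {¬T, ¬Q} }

There are 2^5 = 32 truth assignments over (P, Q, R, S, T).
Split on P. With P = True, the clauses containing P are satisfied and ¬P drops from the rest; 1 of the 2^4 = 16 assignments to the other variables satisfy what remains.
With P = False, by the same count on the reduced clause set, 4 assignments work.
Total: 1 + 4 = 5.

5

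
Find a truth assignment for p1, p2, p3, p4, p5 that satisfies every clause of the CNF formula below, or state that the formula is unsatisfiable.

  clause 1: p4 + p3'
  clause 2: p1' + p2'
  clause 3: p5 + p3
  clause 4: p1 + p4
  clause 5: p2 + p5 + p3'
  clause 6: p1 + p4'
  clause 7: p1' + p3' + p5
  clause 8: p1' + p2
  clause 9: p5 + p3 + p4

UNSATISFIABLE

Suppose p4 = 1.
The clause (p1) is unit, so p1 = 1.
The clause (p2') is unit, so p2 = 0.
But (p2) is also a unit clause — contradiction.
That branch fails; take p4 = 0 instead.
The clause (p3') is unit, so p3 = 0.
The clause (p5) is unit, so p5 = 1.
The clause (p1) is unit, so p1 = 1.
The clause (p2') is unit, so p2 = 0.
But (p2) is also a unit clause — contradiction.
Both values of p4 lead to a conflict.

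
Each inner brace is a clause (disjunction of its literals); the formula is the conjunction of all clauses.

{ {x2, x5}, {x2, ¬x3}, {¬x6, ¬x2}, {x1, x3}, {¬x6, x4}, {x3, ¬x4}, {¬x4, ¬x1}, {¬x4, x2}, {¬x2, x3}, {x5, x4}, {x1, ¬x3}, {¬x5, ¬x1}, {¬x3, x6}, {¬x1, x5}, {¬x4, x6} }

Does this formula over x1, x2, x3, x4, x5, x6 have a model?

Branch on x2: set x2 = True.
The clause (¬x6) is unit, so x6 = False.
The clause (x3) is unit, so x3 = True.
But (¬x3) is also a unit clause — contradiction.
Backtrack on x2: now try x2 = False.
The clause (x5) is unit, so x5 = True.
The clause (¬x3) is unit, so x3 = False.
The clause (x1) is unit, so x1 = True.
But (¬x1) is also a unit clause — contradiction.
Either choice for x2 ends in contradiction.
No assignment satisfies every clause.

Unsatisfiable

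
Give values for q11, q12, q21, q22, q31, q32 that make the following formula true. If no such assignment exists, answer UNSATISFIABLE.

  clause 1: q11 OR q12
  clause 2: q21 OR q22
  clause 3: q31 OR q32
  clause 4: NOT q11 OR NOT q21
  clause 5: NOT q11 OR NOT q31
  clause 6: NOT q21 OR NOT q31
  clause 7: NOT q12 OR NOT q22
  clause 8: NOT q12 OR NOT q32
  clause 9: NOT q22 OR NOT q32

Suppose q11 = true.
Unit clause (NOT q21) forces q21 = false.
Unit clause (q22) forces q22 = true.
Unit clause (NOT q31) forces q31 = false.
Unit clause (q32) forces q32 = true.
That conflicts with the unit clause (NOT q32).
Undo q11 and try q11 = false.
Unit clause (q12) forces q12 = true.
Unit clause (NOT q22) forces q22 = false.
Unit clause (q21) forces q21 = true.
Unit clause (NOT q31) forces q31 = false.
Unit clause (q32) forces q32 = true.
That conflicts with the unit clause (NOT q32).
Either choice for q11 ends in contradiction.

UNSATISFIABLE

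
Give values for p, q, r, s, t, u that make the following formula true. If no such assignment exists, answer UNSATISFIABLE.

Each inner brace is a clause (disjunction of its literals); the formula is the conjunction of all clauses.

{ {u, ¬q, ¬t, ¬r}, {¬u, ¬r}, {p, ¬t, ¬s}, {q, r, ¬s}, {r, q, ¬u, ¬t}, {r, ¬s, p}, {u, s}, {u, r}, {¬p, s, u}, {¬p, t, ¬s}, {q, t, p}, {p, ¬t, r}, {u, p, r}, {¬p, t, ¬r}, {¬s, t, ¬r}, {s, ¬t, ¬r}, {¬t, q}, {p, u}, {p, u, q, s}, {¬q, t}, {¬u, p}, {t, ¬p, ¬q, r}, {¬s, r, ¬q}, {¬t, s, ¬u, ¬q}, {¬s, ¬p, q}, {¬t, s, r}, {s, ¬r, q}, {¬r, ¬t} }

Suppose u = True.
From the singleton clause (¬r), r = False.
From the singleton clause (p), p = True.
Suppose q = False.
From the singleton clause (¬s), s = False.
From the singleton clause (¬t), t = False.
This assignment satisfies each clause.

p: True, q: False, r: False, s: False, t: False, u: True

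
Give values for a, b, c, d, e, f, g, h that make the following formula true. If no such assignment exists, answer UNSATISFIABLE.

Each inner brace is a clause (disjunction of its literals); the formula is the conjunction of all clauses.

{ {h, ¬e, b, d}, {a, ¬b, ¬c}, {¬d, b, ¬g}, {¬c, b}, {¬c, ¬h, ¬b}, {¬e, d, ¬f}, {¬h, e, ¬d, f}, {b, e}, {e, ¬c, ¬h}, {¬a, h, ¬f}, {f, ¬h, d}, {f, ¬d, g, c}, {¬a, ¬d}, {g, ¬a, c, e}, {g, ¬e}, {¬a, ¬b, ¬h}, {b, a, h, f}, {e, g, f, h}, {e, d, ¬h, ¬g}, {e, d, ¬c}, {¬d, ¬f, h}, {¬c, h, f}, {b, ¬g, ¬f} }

Try c = False.
Try b = True.
Try a = True.
(¬d) alone gives d = False.
(¬h) alone gives h = False.
(¬f) alone gives f = False.
Try g = True.
No clause remains; e is free.

a: True,  b: True,  c: False,  d: False,  e: True,  f: False,  g: True,  h: False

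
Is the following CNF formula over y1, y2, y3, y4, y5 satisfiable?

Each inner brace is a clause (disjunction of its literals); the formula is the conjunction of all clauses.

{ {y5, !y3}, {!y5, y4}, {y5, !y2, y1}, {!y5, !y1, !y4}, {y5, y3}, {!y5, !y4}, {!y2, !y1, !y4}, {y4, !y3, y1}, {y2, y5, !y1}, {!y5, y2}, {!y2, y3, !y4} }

Suppose y5 = true.
The clause (y4) is unit, so y4 = true.
That conflicts with the unit clause (!y4).
So y5 must be the other value — set y5 = false.
The clause (!y3) is unit, so y3 = false.
That conflicts with the unit clause (y3).
Both values of y5 lead to a conflict.
No assignment satisfies every clause.

No, unsatisfiable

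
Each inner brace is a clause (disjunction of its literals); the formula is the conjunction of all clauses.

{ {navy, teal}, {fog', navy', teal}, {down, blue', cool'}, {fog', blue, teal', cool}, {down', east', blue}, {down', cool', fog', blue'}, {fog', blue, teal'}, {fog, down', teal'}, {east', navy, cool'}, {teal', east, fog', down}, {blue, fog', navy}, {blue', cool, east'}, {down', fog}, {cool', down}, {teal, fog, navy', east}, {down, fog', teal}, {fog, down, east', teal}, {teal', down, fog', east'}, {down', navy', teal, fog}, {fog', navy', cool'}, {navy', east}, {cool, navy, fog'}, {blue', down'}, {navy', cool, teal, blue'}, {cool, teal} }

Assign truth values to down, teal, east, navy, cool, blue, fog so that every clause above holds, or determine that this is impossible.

Try navy = 0.
(teal) alone gives teal = 1.
Try fog = 0.
(down') alone gives down = 0.
(cool') alone gives cool = 0.
Try blue = 0.
No clause remains; east is free.

down: 0, teal: 1, east: 0, navy: 0, cool: 0, blue: 0, fog: 0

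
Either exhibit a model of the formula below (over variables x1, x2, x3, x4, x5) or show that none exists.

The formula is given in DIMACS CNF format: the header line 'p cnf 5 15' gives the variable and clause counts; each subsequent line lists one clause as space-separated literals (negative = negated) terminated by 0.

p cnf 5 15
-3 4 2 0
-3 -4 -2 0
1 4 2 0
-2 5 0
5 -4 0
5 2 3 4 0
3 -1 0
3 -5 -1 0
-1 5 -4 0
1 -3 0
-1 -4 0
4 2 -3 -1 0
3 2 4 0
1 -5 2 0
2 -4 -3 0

x1 ↦ False, x2 ↦ True, x3 ↦ False, x4 ↦ False, x5 ↦ True

Branch on x2: set x2 = True.
(x5) alone gives x5 = True.
Branch on x3: set x3 = False.
(¬x1) alone gives x1 = False.
Every clause is now satisfied; x4 is unconstrained.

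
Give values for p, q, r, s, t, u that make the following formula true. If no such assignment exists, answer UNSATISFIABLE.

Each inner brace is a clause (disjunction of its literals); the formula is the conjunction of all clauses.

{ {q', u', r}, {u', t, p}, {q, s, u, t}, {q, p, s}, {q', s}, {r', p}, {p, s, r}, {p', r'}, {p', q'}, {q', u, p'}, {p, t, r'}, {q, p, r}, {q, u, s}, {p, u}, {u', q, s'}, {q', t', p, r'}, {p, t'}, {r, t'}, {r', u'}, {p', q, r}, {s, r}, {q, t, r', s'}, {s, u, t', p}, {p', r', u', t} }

UNSATISFIABLE

Suppose q = 0.
Suppose p = 1.
The clause (r') is unit, so r = 0.
That conflicts with the unit clause (r).
Backtrack on p: now try p = 0.
The clause (s) is unit, so s = 1.
The clause (r') is unit, so r = 0.
That conflicts with the unit clause (r).
Both values of p lead to a conflict.
Backtrack on q: now try q = 1.
The clause (s) is unit, so s = 1.
The clause (p') is unit, so p = 0.
The clause (r') is unit, so r = 0.
The clause (u') is unit, so u = 0.
That conflicts with the unit clause (u).
Both values of q lead to a conflict.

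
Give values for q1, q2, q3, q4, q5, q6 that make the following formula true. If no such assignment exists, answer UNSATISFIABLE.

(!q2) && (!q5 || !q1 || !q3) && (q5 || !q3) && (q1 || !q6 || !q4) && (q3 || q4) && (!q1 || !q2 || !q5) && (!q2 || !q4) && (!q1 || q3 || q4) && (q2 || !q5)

q1=false; q2=false; q3=false; q4=true; q5=false; q6=false

The clause (!q2) is unit, so q2 = false.
The clause (!q5) is unit, so q5 = false.
The clause (!q3) is unit, so q3 = false.
The clause (q4) is unit, so q4 = true.
Branch on q1: set q1 = false.
The clause (!q6) is unit, so q6 = false.
Every clause now holds.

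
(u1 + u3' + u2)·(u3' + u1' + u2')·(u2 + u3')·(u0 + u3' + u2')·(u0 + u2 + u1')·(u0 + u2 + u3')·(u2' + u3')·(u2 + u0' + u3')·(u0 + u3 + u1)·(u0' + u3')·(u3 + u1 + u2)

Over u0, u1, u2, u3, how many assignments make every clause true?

4

There are 2^4 = 16 truth assignments over (u0, u1, u2, u3).
Check each against the 11 clauses (columns in the order u0, u1, u2, u3):
  F F F F  ✗ fails (u0 + u3 + u1)
  F F F T  ✗ fails (u1 + u3' + u2)
  F F T F  ✗ fails (u0 + u3 + u1)
  F F T T  ✗ fails (u0 + u3' + u2')
  F T F F  ✗ fails (u0 + u2 + u1')
  F T F T  ✗ fails (u2 + u3')
  F T T F  ✓ satisfies all
  F T T T  ✗ fails (u3' + u1' + u2')
  T F F F  ✗ fails (u3 + u1 + u2)
  T F F T  ✗ fails (u1 + u3' + u2)
  T F T F  ✓ satisfies all
  T F T T  ✗ fails (u2' + u3')
  T T F F  ✓ satisfies all
  T T F T  ✗ fails (u2 + u3')
  T T T F  ✓ satisfies all
  T T T T  ✗ fails (u3' + u1' + u2')
4 of the 16 rows are models.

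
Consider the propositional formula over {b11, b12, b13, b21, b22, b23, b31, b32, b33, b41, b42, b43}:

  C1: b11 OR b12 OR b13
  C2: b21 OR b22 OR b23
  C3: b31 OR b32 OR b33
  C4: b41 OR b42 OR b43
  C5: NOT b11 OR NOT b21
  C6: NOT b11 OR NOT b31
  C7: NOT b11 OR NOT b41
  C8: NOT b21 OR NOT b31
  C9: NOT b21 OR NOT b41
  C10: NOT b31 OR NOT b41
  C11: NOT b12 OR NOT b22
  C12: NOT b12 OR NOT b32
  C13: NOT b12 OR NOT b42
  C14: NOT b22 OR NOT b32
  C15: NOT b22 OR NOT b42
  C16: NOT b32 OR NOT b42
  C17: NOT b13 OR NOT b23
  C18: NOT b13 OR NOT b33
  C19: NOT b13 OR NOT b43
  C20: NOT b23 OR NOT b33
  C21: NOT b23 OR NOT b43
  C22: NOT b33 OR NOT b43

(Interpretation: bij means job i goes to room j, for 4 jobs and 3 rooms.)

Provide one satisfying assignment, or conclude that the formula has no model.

UNSATISFIABLE

Branch on b11: set b11 = false.
Branch on b12: set b12 = true.
The clause (NOT b22) is unit, so b22 = false.
The clause (NOT b32) is unit, so b32 = false.
The clause (NOT b42) is unit, so b42 = false.
Branch on b21: set b21 = true.
The clause (NOT b31) is unit, so b31 = false.
The clause (b33) is unit, so b33 = true.
The clause (NOT b41) is unit, so b41 = false.
The clause (b43) is unit, so b43 = true.
But (NOT b43) is also a unit clause — contradiction.
Backtrack on b21: now try b21 = false.
The clause (b23) is unit, so b23 = true.
The clause (NOT b13) is unit, so b13 = false.
The clause (NOT b33) is unit, so b33 = false.
The clause (b31) is unit, so b31 = true.
The clause (NOT b41) is unit, so b41 = false.
The clause (b43) is unit, so b43 = true.
But (NOT b43) is also a unit clause — contradiction.
Either choice for b21 ends in contradiction.
Backtrack on b12: now try b12 = false.
The clause (b13) is unit, so b13 = true.
The clause (NOT b23) is unit, so b23 = false.
The clause (NOT b33) is unit, so b33 = false.
The clause (NOT b43) is unit, so b43 = false.
Branch on b21: set b21 = true.
The clause (NOT b31) is unit, so b31 = false.
The clause (b32) is unit, so b32 = true.
The clause (NOT b41) is unit, so b41 = false.
The clause (b42) is unit, so b42 = true.
But (NOT b42) is also a unit clause — contradiction.
Backtrack on b21: now try b21 = false.
The clause (b22) is unit, so b22 = true.
The clause (NOT b32) is unit, so b32 = false.
The clause (b31) is unit, so b31 = true.
The clause (NOT b41) is unit, so b41 = false.
The clause (b42) is unit, so b42 = true.
But (NOT b42) is also a unit clause — contradiction.
Either choice for b21 ends in contradiction.
Either choice for b12 ends in contradiction.
Backtrack on b11: now try b11 = true.
The clause (NOT b21) is unit, so b21 = false.
The clause (NOT b31) is unit, so b31 = false.
The clause (NOT b41) is unit, so b41 = false.
Branch on b22: set b22 = true.
The clause (NOT b12) is unit, so b12 = false.
The clause (NOT b32) is unit, so b32 = false.
The clause (b33) is unit, so b33 = true.
The clause (NOT b42) is unit, so b42 = false.
The clause (b43) is unit, so b43 = true.
But (NOT b43) is also a unit clause — contradiction.
Backtrack on b22: now try b22 = false.
The clause (b23) is unit, so b23 = true.
The clause (NOT b13) is unit, so b13 = false.
The clause (NOT b33) is unit, so b33 = false.
The clause (b32) is unit, so b32 = true.
The clause (NOT b12) is unit, so b12 = false.
The clause (NOT b42) is unit, so b42 = false.
The clause (b43) is unit, so b43 = true.
But (NOT b43) is also a unit clause — contradiction.
Either choice for b22 ends in contradiction.
Either choice for b11 ends in contradiction.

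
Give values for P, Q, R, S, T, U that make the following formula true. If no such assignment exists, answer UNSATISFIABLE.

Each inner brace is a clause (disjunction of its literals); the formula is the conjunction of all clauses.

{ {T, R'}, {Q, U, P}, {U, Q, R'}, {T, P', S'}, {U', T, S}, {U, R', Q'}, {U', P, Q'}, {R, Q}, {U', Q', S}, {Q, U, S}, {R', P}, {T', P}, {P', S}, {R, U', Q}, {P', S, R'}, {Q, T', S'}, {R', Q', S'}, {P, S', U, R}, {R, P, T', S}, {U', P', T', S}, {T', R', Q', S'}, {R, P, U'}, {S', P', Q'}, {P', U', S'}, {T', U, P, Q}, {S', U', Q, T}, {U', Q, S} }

Case T = 0:
The clause (R') is unit, so R = 0.
The clause (Q) is unit, so Q = 1.
Case P = 0:
The clause (U') is unit, so U = 0.
The clause (S') is unit, so S = 0.
Every clause now holds.

P: 0; Q: 1; R: 0; S: 0; T: 0; U: 0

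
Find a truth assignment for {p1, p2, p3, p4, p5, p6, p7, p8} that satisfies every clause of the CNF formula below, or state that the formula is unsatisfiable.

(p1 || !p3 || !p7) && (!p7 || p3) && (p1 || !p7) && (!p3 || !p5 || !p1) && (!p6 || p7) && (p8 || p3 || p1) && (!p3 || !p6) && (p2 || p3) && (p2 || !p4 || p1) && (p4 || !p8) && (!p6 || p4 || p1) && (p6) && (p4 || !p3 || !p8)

UNSATISFIABLE

(p6) alone gives p6 = true.
(p7) alone gives p7 = true.
(p3) alone gives p3 = true.
Now (!p3) is unsatisfied and unit — conflict.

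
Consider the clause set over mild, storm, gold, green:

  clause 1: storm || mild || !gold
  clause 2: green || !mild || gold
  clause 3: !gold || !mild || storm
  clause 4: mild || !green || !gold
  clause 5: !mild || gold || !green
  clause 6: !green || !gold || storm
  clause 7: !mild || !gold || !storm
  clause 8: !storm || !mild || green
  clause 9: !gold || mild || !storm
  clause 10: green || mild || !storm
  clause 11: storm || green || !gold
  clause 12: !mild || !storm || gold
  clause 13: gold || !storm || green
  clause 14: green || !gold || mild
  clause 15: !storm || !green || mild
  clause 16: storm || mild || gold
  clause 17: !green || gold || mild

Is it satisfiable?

Suppose storm = true.
Suppose mild = false.
(!gold) alone gives gold = false.
(green) alone gives green = true.
That conflicts with the unit clause (!green).
That branch fails; take mild = true instead.
(!gold) alone gives gold = false.
That conflicts with the unit clause (gold).
Neither mild = true nor mild = false works.
That branch fails; take storm = false instead.
Suppose mild = true.
(!gold) alone gives gold = false.
(green) alone gives green = true.
That conflicts with the unit clause (!green).
That branch fails; take mild = false instead.
(!gold) alone gives gold = false.
That conflicts with the unit clause (gold).
Neither mild = true nor mild = false works.
Neither storm = true nor storm = false works.
No assignment satisfies every clause.

Unsatisfiable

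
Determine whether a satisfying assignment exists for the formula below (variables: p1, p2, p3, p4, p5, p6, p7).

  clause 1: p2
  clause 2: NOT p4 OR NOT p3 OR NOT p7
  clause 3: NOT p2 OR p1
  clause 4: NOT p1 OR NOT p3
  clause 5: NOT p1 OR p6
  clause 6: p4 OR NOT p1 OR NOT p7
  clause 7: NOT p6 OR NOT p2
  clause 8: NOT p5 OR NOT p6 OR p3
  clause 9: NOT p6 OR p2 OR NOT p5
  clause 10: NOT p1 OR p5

(p2) alone gives p2 = true.
(p1) alone gives p1 = true.
(NOT p3) alone gives p3 = false.
(p6) alone gives p6 = true.
But (NOT p6) is also a unit clause — contradiction.
No assignment satisfies every clause.

No, unsatisfiable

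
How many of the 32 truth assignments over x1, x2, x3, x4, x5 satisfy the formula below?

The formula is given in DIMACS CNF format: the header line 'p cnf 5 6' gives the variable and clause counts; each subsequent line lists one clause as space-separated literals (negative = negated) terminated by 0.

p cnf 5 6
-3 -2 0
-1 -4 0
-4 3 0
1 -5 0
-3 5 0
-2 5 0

5

There are 2^5 = 32 truth assignments over (x1, x2, x3, x4, x5).
Split on x2. With x2 = True, the clauses containing x2 are satisfied and ¬x2 drops from the rest; 1 of the 2^4 = 16 assignments to the other variables satisfy what remains.
With x2 = False, by the same count on the reduced clause set, 4 assignments work.
(One model: x1=F, x2=F, x3=F, x4=F, x5=F.)
Total: 1 + 4 = 5.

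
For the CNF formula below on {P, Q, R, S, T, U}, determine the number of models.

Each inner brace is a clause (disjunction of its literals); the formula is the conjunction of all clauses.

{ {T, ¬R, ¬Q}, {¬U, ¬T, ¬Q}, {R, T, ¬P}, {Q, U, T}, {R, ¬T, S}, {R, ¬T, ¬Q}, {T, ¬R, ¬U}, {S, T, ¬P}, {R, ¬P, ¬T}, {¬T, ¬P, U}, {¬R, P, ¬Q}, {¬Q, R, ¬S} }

There are 2^6 = 64 truth assignments over (P, Q, R, S, T, U).
Split on R. With R = True, the clauses containing R are satisfied and ¬R drops from the rest; 6 of the 2^5 = 32 assignments to the other variables satisfy what remains.
With R = False, by the same count on the reduced clause set, 6 assignments work.
Total: 6 + 6 = 12.

12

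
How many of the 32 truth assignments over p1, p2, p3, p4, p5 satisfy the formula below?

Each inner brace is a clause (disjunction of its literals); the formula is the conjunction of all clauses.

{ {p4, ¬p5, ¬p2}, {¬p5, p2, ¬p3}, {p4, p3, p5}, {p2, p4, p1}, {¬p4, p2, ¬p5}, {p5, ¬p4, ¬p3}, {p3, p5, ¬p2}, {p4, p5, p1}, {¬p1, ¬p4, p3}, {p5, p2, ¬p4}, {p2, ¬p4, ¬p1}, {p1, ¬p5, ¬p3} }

There are 2^5 = 32 truth assignments over (p1, p2, p3, p4, p5).
Split on p1. With p1 = True, the clauses containing p1 are satisfied and ¬p1 drops from the rest; 4 of the 2^4 = 16 assignments to the other variables satisfy what remains.
With p1 = False, by the same count on the reduced clause set, 1 assignment works.
(One model: p1=F, p2=T, p3=F, p4=T, p5=T.)
Total: 4 + 1 = 5.

5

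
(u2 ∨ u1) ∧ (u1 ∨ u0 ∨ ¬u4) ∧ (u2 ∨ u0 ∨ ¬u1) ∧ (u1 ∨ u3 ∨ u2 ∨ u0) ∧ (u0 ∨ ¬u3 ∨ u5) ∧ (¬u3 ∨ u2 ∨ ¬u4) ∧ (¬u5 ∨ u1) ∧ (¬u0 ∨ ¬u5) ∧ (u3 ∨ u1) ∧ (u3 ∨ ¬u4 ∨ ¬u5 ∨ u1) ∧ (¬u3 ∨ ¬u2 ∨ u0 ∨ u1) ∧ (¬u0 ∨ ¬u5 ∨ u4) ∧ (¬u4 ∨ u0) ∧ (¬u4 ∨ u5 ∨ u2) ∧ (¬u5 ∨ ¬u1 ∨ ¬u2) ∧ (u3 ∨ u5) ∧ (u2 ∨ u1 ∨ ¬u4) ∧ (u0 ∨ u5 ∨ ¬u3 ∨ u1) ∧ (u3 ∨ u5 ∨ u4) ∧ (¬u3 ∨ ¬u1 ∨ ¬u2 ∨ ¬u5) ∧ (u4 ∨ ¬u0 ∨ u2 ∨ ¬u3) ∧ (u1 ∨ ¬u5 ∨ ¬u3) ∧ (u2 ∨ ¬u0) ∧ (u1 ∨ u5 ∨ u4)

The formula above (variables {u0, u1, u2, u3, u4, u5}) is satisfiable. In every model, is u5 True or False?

Suppose u5 = True.
(u1) alone gives u1 = True.
(¬u0) alone gives u0 = False.
(u2) alone gives u2 = True.
But (¬u2) is also a unit clause — contradiction.
So every satisfying assignment has u5 = False.

False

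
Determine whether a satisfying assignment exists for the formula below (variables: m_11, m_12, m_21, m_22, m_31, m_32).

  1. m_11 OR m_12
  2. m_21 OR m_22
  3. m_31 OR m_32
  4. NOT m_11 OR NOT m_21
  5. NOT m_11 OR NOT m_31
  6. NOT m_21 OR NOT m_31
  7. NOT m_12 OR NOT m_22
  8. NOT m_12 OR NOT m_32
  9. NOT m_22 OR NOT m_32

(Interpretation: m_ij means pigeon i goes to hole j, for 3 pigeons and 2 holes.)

Case m_11 = true:
The clause (NOT m_21) is unit, so m_21 = false.
The clause (m_22) is unit, so m_22 = true.
The clause (NOT m_31) is unit, so m_31 = false.
The clause (m_32) is unit, so m_32 = true.
Now (NOT m_32) is unsatisfied and unit — conflict.
So m_11 must be the other value — set m_11 = false.
The clause (m_12) is unit, so m_12 = true.
The clause (NOT m_22) is unit, so m_22 = false.
The clause (m_21) is unit, so m_21 = true.
The clause (NOT m_31) is unit, so m_31 = false.
The clause (m_32) is unit, so m_32 = true.
Now (NOT m_32) is unsatisfied and unit — conflict.
Either choice for m_11 ends in contradiction.
No assignment satisfies every clause.

Unsatisfiable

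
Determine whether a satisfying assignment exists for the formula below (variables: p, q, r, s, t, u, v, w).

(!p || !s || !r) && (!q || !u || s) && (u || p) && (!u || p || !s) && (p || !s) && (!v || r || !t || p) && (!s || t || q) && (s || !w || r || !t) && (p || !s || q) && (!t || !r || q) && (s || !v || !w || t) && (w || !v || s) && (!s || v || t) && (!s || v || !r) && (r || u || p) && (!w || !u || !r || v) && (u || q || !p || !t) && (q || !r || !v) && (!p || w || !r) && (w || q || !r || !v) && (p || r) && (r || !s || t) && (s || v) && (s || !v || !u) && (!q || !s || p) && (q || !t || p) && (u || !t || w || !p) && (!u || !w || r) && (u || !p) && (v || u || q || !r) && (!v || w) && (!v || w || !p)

Suppose u = true.
Suppose q = false.
Suppose p = true.
Suppose s = true.
From the singleton clause (!r), r = false.
From the singleton clause (t), t = true.
From the singleton clause (!w), w = false.
From the singleton clause (!v), v = false.
All clauses are satisfied.
A satisfying assignment: p: true, q: false, r: false, s: true, t: true, u: true, v: false, w: false.

Yes, satisfiable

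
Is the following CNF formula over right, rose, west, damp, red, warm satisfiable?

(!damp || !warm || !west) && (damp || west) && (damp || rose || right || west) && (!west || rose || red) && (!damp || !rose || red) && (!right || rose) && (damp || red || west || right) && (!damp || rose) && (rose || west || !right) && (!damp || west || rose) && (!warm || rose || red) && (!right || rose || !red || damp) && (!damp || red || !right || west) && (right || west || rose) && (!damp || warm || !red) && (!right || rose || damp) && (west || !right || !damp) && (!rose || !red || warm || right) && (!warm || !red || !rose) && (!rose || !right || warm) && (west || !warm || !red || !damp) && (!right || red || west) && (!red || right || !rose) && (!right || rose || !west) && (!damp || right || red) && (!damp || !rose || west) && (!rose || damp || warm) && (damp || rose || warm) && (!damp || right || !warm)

Satisfiable

Case damp = false:
(west) alone gives west = true.
Case rose = true:
(warm) alone gives warm = true.
(!red) alone gives red = false.
Every clause is now satisfied; right is unconstrained.
A satisfying assignment: right ↦ false; rose ↦ true; west ↦ true; damp ↦ false; red ↦ false; warm ↦ true.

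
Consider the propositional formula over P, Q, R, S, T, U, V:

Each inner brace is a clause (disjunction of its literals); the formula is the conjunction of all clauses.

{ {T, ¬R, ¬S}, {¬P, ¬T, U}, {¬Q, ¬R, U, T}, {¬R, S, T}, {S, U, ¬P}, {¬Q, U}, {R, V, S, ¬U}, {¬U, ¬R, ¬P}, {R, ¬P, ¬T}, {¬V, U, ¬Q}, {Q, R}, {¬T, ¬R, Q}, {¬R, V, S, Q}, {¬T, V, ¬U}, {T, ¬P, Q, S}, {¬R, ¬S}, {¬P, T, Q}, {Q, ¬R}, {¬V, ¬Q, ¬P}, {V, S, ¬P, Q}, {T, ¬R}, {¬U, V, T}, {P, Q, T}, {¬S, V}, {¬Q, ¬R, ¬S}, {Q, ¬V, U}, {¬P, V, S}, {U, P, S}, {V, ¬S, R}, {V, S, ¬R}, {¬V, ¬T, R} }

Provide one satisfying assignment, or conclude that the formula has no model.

Try Q = True.
The clause (U) is unit, so U = True.
Try R = False.
Try V = True.
The clause (¬P) is unit, so P = False.
The clause (¬T) is unit, so T = False.
Every clause is now satisfied; S is unconstrained.

P: False,  Q: True,  R: False,  S: False,  T: False,  U: True,  V: True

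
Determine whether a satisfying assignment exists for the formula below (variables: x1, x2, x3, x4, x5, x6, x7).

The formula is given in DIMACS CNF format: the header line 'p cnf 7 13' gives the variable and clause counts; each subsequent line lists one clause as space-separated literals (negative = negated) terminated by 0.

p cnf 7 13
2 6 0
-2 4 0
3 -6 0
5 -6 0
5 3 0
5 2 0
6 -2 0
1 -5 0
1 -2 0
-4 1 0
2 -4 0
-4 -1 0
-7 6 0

Case x2 = False:
From the singleton clause (x6), x6 = True.
From the singleton clause (x3), x3 = True.
From the singleton clause (x5), x5 = True.
From the singleton clause (x1), x1 = True.
From the singleton clause (¬x4), x4 = False.
No clause remains; x7 is free.
A satisfying assignment: x1 ↦ True,  x2 ↦ False,  x3 ↦ True,  x4 ↦ False,  x5 ↦ True,  x6 ↦ True,  x7 ↦ True.

Yes, satisfiable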